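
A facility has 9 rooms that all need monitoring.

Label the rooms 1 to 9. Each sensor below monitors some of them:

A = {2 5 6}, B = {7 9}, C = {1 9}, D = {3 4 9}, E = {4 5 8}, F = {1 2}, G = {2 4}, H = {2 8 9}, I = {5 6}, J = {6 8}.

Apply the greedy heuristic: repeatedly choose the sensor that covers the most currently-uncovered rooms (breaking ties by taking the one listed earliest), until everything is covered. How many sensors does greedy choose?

5

Greedy: pick A (covers 3 new) → pick D (covers 3 new) → pick B (covers 1 new) → pick C (covers 1 new) → pick E (covers 1 new). Total picks: 5.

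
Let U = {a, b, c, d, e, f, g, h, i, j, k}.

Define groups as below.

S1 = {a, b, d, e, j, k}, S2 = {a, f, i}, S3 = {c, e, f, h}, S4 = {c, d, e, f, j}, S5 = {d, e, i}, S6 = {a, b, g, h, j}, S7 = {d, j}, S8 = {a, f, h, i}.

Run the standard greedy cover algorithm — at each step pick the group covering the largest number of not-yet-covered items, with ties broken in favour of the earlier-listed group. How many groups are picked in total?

Greedy: pick S1 (covers 6 new) → pick S3 (covers 3 new) → pick S2 (covers 1 new) → pick S6 (covers 1 new). Total picks: 4.

4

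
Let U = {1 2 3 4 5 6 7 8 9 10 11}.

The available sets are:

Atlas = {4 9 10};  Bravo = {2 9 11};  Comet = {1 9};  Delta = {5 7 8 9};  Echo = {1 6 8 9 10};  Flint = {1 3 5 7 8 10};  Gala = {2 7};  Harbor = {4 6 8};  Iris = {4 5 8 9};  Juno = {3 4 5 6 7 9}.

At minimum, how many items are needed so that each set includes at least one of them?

Take H = {6, 7, 9}. Each listed set contains at least one of these, so H is a hitting set of size 3.
The sets Comet, Gala, Harbor are pairwise disjoint, so any hitting set needs a separate item for each — at least 3. Hence 3 is optimal.

3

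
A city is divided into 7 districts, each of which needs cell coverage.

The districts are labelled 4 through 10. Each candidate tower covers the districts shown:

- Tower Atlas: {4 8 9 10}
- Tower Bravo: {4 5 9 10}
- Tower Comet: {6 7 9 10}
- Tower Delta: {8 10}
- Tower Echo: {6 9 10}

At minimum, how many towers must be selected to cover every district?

3

Atlas and Bravo and Comet together: Atlas ∪ Bravo ∪ Comet = {4, 5, 6, 7, 8, 9, 10} — every district is covered.
Only Bravo contains 5, so Bravo is forced; the remaining 3 districts need at least 2 more towers (each remaining tower adds at most 2) — so at least 3 towers are needed, and 3 is optimal.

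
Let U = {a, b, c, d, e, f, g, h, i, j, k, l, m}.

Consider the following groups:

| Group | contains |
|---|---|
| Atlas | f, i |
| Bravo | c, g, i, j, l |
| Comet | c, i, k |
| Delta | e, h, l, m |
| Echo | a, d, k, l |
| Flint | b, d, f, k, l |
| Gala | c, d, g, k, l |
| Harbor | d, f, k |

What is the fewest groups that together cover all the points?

4

Bravo, Delta, Echo, and Flint cover everything between them: the union {a, b, c, d, e, f, g, h, i, j, k, l, m} is all of U.
Only Echo contains a, so Echo is forced; the remaining 9 points need at least 3 more groups (each remaining group adds at most 4) — so at least 4 groups are needed, and 4 is optimal.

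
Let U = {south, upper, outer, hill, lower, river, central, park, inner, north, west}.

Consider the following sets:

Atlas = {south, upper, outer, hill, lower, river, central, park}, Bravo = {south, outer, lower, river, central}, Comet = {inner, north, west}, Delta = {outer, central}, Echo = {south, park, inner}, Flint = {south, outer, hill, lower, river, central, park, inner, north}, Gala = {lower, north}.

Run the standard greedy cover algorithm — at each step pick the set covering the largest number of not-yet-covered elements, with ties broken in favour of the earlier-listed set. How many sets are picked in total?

Greedy: pick Flint (covers 9 new) → pick Atlas (covers 1 new) → pick Comet (covers 1 new). Total picks: 3.
(The true minimum cover uses only 2 sets, so greedy is not optimal here.)

3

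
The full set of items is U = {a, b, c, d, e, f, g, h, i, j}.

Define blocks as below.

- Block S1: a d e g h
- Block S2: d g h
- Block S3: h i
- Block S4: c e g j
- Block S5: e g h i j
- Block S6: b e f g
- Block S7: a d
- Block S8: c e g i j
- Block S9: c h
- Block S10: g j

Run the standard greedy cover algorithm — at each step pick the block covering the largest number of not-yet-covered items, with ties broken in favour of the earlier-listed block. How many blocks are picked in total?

Greedy: pick S1 (covers 5 new) → pick S8 (covers 3 new) → pick S6 (covers 2 new). Total picks: 3.

3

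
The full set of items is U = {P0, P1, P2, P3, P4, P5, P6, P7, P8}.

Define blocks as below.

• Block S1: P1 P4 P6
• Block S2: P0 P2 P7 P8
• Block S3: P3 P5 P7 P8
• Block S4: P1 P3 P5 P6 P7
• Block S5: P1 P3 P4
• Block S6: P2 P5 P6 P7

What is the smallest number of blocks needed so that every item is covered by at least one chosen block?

3

S1, S2, and S3 cover everything between them: the union {P0, P1, P2, P3, P4, P5, P6, P7, P8} is all of U.
Only S2 contains P0, so S2 is forced; the remaining 5 items need at least 2 more blocks (each remaining block adds at most 4) — so at least 3 blocks are needed, and 3 is optimal.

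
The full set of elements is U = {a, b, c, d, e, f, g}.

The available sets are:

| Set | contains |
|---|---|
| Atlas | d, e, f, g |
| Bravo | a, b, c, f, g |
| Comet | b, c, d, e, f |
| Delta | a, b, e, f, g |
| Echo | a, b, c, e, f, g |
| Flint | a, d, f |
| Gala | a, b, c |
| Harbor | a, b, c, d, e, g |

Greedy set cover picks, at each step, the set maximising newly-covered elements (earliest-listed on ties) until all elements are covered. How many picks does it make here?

Greedy: pick Echo (covers 6 new) → pick Atlas (covers 1 new). Total picks: 2.

2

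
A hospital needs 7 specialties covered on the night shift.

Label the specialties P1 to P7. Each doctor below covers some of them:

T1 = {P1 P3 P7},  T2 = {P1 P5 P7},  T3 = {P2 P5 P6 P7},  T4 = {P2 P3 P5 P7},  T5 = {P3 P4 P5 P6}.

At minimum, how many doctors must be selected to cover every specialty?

3

Take {T1, T4, T5}. Their union is {P1, P2, P3, P4, P5, P6, P7}, which is all 7 specialties.
Only T5 contains P4, so T5 is forced; the remaining 3 specialties need at least 2 more doctors (each remaining doctor adds at most 2) — so at least 3 doctors are needed, and 3 is optimal.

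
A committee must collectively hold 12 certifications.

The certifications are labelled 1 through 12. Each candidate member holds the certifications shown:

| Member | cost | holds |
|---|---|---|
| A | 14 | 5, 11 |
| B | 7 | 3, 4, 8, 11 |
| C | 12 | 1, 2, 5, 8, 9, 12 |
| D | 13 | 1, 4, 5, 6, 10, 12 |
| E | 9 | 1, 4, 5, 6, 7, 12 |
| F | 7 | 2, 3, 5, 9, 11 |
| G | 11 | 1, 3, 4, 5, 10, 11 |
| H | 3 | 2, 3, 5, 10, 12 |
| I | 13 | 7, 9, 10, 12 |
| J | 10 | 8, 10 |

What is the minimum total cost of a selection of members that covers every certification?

E, F, J together cover every certification (E ∪ F ∪ J = {1, 2, 3, 4, 5, 6, 7, 8, 9, 10, 11, 12}); total cost 9 + 7 + 10 = 26.
No covering selection has total cost below 26.

26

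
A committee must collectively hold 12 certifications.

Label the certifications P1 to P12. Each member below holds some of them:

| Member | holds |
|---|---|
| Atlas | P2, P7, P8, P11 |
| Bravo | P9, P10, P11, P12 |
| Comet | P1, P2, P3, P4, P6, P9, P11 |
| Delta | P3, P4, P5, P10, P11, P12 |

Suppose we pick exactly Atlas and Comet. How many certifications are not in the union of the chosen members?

Union of Atlas, Comet = {P1, P2, P3, P4, P6, P7, P8, P9, P11}.
Not covered: P5, P10, P12 — 3 certifications.

3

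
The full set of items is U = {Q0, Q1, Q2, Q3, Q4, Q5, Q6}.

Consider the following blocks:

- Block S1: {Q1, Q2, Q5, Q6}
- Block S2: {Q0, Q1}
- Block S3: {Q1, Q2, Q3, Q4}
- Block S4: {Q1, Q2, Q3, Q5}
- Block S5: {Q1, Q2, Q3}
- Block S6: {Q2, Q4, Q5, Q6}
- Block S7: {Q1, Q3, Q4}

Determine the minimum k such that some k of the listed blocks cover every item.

3

S2, S4, and S6 cover everything between them: the union {Q0, Q1, Q2, Q3, Q4, Q5, Q6} is all of U.
Only S2 contains Q0, so S2 is forced; the remaining 5 items need at least 2 more blocks (each remaining block adds at most 4) — so at least 3 blocks are needed, and 3 is optimal.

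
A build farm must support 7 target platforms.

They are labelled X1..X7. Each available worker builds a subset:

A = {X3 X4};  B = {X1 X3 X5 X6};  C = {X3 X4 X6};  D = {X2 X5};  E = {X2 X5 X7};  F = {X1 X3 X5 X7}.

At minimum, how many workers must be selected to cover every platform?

3

B and C and E together: B ∪ C ∪ E = {X1, X2, X3, X4, X5, X6, X7} — every platform is covered.
No 2 of the 6 workers cover everything (all 15 combinations miss at least one platform), so 3 is optimal.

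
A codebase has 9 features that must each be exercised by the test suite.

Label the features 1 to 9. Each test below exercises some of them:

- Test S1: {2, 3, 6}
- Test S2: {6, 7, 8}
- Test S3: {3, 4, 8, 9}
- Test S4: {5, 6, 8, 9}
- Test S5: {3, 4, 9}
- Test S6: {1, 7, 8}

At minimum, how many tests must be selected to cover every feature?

4

S1 and S3 and S4 and S6 together: S1 ∪ S3 ∪ S4 ∪ S6 = {1, 2, 3, 4, 5, 6, 7, 8, 9} — every feature is covered.
Only S4 contains 5, so S4 is forced; the remaining 5 features need at least 3 more tests (each remaining test adds at most 2) — so at least 4 tests are needed, and 4 is optimal.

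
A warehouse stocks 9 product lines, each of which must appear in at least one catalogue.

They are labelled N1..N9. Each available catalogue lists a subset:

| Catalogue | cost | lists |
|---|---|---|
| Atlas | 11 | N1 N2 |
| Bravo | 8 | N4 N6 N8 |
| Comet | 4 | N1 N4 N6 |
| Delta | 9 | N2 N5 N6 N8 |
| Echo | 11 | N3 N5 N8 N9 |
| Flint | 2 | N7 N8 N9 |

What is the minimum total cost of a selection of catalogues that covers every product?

26

Comet, Delta, Echo, Flint together cover every product (Comet ∪ Delta ∪ Echo ∪ Flint = {N1, N2, N3, N4, N5, N6, N7, N8, N9}); total cost 4 + 9 + 11 + 2 = 26.
No covering selection has total cost below 26.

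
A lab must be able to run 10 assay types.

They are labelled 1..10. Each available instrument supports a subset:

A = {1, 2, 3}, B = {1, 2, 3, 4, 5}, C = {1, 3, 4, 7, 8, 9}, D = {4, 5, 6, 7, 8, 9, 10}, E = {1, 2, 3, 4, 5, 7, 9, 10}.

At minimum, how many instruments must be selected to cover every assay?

B and D together: B ∪ D = {1, 2, 3, 4, 5, 6, 7, 8, 9, 10} — every assay is covered.
No single instrument has all 10 assays (the largest, E, has 8), so 2 is optimal.

2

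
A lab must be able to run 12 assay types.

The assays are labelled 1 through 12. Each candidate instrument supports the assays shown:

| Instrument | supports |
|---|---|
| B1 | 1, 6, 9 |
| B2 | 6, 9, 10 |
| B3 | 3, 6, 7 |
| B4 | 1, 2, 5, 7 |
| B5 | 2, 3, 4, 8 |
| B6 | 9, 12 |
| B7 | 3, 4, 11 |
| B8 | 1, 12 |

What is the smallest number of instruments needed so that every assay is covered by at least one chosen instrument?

5

Take {B2, B4, B5, B6, B7}. Their union is {1, 2, 3, 4, 5, 6, 7, 8, 9, 10, 11, 12}, which is all 12 assays.
No 4 of the 8 instruments cover everything (all 70 combinations miss at least one assay), so 5 is optimal.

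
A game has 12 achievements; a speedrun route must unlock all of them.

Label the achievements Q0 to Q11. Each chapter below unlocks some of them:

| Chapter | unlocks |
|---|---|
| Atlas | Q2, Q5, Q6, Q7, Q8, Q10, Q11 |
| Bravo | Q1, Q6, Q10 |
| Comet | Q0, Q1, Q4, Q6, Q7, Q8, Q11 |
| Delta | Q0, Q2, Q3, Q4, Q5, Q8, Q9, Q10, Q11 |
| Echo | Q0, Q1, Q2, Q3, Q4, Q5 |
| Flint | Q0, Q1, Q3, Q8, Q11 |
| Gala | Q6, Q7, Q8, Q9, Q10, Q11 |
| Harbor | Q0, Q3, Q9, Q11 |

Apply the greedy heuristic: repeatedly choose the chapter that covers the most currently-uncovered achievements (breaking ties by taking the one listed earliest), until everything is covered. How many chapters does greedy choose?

Greedy: pick Delta (covers 9 new) → pick Comet (covers 3 new). Total picks: 2.

2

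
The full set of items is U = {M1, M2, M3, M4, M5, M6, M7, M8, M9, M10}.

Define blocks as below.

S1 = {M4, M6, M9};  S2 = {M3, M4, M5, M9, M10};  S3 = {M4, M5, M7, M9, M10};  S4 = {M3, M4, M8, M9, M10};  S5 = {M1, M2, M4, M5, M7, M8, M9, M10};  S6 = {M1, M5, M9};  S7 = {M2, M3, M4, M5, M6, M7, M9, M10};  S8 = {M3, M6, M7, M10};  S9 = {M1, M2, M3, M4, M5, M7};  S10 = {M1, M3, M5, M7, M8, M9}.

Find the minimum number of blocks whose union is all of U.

S5 and S8 together: S5 ∪ S8 = {M1, M2, M3, M4, M5, M6, M7, M8, M9, M10} — every item is covered.
No single block has all 10 items (the largest, S5, has 8), so 2 is optimal.

2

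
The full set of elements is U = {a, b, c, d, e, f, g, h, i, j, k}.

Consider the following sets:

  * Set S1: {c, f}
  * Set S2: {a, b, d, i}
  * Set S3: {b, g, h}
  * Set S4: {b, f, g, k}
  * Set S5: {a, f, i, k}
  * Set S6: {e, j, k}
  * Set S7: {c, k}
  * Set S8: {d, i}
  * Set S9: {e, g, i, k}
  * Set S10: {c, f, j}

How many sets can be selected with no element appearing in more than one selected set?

4

S1, S3, S6, S8 are pairwise disjoint (S1={c,f}; S3={b,g,h}; S6={e,j,k}; S8={d,i}).
Every remaining set overlaps one of these, and no 5 of the listed sets are pairwise disjoint, so 4 is the maximum.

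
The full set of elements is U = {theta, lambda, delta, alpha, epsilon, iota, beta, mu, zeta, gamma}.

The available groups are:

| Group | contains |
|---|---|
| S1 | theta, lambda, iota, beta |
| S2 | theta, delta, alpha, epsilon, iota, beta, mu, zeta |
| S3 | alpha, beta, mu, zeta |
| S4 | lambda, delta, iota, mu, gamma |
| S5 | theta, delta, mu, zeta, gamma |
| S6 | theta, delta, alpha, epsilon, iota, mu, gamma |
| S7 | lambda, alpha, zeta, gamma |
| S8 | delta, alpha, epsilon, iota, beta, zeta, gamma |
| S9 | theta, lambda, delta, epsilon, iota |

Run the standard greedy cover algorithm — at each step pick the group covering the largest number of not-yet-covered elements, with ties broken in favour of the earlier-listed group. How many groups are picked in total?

2

Greedy: pick S2 (covers 8 new) → pick S4 (covers 2 new). Total picks: 2.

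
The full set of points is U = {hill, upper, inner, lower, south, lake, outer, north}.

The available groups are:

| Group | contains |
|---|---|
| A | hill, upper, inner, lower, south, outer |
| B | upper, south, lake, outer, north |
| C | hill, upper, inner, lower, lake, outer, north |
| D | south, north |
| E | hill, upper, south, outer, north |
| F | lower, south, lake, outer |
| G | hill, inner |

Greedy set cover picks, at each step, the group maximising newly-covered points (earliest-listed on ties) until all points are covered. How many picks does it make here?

2

Greedy: pick C (covers 7 new) → pick A (covers 1 new). Total picks: 2.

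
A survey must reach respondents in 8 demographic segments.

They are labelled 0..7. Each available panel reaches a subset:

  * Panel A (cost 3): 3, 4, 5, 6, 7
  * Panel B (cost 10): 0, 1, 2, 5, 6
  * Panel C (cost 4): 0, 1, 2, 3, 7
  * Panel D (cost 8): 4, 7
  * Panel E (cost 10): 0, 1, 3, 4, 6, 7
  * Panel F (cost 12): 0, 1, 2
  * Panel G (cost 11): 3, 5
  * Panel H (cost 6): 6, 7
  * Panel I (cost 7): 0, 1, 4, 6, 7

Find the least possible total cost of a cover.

7

A, C together cover every segment (A ∪ C = {0, 1, 2, 3, 4, 5, 6, 7}); total cost 3 + 4 = 7.
No covering selection has total cost below 7.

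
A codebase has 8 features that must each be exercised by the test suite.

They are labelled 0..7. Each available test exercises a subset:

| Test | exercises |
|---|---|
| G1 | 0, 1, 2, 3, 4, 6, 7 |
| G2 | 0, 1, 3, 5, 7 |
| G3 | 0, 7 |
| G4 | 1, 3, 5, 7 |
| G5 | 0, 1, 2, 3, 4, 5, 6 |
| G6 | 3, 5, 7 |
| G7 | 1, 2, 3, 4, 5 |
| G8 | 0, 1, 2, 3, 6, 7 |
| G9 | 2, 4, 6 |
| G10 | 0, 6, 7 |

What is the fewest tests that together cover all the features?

2

Take {G7, G8}. Their union is {0, 1, 2, 3, 4, 5, 6, 7}, which is all 8 features.
No single test has all 8 features (the largest, G1, has 7), so 2 is optimal.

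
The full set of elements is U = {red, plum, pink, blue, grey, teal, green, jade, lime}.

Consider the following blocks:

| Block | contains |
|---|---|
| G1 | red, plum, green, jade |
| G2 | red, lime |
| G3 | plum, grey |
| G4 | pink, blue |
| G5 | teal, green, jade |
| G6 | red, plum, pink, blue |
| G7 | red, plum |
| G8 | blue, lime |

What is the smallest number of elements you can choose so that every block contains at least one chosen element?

4

Take H = {red, plum, blue, green}. Each listed block contains at least one of these, so H is a hitting set of size 4.
The blocks G2, G3, G4, G5 are pairwise disjoint, so any hitting set needs a separate element for each — at least 4. Hence 4 is optimal.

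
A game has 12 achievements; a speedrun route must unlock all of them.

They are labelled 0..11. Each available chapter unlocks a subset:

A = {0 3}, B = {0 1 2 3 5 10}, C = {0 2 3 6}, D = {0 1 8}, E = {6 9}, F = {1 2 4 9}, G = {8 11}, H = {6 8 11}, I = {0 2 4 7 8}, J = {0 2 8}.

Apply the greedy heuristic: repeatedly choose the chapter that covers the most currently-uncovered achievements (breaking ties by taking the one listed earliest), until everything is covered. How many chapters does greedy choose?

4

Greedy: pick B (covers 6 new) → pick H (covers 3 new) → pick F (covers 2 new) → pick I (covers 1 new). Total picks: 4.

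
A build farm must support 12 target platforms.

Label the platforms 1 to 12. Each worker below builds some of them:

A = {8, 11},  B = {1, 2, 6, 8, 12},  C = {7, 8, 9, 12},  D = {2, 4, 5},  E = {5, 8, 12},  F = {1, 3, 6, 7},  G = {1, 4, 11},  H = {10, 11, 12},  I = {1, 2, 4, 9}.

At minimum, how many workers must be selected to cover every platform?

E and F and H and I together: E ∪ F ∪ H ∪ I = {1, 2, 3, 4, 5, 6, 7, 8, 9, 10, 11, 12} — every platform is covered.
Only F contains 3, so F is forced; the remaining 8 platforms need at least 3 more workers (each remaining worker adds at most 3) — so at least 4 workers are needed, and 4 is optimal.

4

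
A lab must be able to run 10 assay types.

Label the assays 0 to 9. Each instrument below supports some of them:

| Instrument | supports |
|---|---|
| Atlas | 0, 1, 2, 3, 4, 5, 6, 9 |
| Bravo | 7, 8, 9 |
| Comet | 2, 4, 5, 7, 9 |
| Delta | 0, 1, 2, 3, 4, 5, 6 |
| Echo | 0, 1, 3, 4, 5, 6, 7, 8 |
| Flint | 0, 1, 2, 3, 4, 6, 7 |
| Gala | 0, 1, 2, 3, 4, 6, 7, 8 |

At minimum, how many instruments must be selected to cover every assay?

Take {Comet, Gala}. Their union is {0, 1, 2, 3, 4, 5, 6, 7, 8, 9}, which is all 10 assays.
No single instrument has all 10 assays (the largest, Atlas, has 8), so 2 is optimal.

2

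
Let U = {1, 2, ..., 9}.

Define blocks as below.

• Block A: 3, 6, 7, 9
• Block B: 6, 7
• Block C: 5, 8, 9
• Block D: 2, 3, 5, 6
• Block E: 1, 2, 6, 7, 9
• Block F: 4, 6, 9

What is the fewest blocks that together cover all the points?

C, D, E, and F cover everything between them: the union {1, 2, 3, 4, 5, 6, 7, 8, 9} is all of U.
No 3 of the 6 blocks cover everything (all 20 combinations miss at least one point), so 4 is optimal.

4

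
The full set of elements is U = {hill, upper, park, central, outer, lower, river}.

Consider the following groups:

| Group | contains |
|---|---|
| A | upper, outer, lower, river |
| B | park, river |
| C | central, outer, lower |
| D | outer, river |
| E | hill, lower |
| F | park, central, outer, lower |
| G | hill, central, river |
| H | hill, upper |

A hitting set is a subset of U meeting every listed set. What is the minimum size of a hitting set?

The 3 elements {hill, outer, river} hit every group.
The groups B, C, H are pairwise disjoint, so any hitting set needs a separate element for each — at least 3. Hence 3 is optimal.

3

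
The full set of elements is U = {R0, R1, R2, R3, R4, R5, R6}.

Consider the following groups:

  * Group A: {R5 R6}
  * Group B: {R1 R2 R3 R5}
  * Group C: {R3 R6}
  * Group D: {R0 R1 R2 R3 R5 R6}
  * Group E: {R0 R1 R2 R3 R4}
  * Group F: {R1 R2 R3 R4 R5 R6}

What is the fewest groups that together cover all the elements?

Take {A, E}. Their union is {R0, R1, R2, R3, R4, R5, R6}, which is all 7 elements.
No single group has all 7 elements (the largest, D, has 6), so 2 is optimal.

2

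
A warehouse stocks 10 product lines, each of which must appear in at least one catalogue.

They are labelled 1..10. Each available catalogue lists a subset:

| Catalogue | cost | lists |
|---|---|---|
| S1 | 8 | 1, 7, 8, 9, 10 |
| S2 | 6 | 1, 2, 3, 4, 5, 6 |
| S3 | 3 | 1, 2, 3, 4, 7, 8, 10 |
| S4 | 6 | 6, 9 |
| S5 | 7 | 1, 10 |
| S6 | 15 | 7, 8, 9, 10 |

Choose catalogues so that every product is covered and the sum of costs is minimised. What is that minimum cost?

14

S1, S2 together cover every product (S1 ∪ S2 = {1, 2, 3, 4, 5, 6, 7, 8, 9, 10}); total cost 8 + 6 = 14.
The greedy pick S3, S2, S4 costs 15; no covering selection beats 14.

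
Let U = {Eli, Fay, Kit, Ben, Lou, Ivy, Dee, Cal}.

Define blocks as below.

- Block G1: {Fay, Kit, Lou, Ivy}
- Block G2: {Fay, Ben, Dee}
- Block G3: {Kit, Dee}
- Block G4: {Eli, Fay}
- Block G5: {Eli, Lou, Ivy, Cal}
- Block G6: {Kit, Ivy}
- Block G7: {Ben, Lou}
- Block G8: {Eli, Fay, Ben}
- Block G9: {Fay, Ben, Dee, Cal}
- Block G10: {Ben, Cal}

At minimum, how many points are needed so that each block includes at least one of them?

3

H = {Eli, Kit, Ben} meets every block (each contains at least one member of H), and |H| = 3.
The blocks G3, G4, G10 are pairwise disjoint, so any hitting set needs a separate point for each — at least 3. Hence 3 is optimal.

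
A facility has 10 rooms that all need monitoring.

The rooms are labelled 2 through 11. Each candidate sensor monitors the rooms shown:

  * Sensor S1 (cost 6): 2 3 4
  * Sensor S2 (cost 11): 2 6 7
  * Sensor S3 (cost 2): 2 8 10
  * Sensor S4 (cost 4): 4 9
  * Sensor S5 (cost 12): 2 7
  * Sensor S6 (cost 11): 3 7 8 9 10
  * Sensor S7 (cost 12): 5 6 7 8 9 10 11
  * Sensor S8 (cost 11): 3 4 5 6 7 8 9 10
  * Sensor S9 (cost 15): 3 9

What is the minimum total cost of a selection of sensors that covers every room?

S1, S7 together cover every room (S1 ∪ S7 = {2, 3, 4, 5, 6, 7, 8, 9, 10, 11}); total cost 6 + 12 = 18.
The greedy pick S3, S8, S7 costs 25; no covering selection beats 18.

18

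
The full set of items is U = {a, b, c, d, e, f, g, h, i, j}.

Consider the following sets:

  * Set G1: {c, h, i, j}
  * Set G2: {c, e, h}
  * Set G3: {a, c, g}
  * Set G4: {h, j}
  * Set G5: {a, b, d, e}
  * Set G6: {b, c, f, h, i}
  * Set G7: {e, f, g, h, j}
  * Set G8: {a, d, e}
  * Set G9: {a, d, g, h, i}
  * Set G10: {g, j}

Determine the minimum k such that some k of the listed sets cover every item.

3

G1, G5, and G7 cover everything between them: the union {a, b, c, d, e, f, g, h, i, j} is all of U.
No 2 of the 10 sets cover everything (all 45 combinations miss at least one item), so 3 is optimal.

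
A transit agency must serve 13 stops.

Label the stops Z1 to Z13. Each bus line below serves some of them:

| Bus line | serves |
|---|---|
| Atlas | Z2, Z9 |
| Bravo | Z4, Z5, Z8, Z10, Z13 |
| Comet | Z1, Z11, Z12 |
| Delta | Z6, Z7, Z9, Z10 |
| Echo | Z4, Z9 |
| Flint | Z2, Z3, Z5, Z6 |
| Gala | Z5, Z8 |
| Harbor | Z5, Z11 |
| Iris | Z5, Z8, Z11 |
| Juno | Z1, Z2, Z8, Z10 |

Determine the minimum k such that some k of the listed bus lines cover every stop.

Bravo and Comet and Delta and Flint together: Bravo ∪ Comet ∪ Delta ∪ Flint = {Z1, Z2, Z3, Z4, Z5, Z6, Z7, Z8, Z9, Z10, Z11, Z12, Z13} — every stop is covered.
Only Flint contains Z3, so Flint is forced; the remaining 9 stops need at least 3 more bus lines (each remaining bus line adds at most 4) — so at least 4 bus lines are needed, and 4 is optimal.

4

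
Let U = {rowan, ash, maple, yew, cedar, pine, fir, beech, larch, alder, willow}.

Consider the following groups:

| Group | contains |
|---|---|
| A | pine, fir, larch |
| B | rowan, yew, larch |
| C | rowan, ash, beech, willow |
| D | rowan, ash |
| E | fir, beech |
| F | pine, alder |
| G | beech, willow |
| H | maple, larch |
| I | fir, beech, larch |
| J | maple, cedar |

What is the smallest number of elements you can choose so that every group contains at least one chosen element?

T = {rowan, maple, pine, beech} meets every group (each contains at least one member of T), and |T| = 4.
The groups D, F, G, H are pairwise disjoint, so any hitting set needs a separate element for each — at least 4. Hence 4 is optimal.

4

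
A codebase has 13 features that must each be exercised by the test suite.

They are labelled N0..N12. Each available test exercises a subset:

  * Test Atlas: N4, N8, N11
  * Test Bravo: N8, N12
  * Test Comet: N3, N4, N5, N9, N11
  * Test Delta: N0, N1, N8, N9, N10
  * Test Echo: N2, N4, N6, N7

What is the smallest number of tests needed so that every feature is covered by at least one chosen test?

Bravo and Comet and Delta and Echo together: Bravo ∪ Comet ∪ Delta ∪ Echo = {N0, N1, N2, N3, N4, N5, N6, N7, N8, N9, N10, N11, N12} — every feature is covered.
Only Bravo contains N12, so Bravo is forced; the remaining 11 features need at least 3 more tests (each remaining test adds at most 5) — so at least 4 tests are needed, and 4 is optimal.

4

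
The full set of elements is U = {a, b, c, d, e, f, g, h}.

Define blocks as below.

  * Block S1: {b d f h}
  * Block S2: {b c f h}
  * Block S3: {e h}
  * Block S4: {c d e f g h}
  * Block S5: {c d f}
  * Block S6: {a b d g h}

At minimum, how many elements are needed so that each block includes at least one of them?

2

Take T = {c, h}. Each listed block contains at least one of these, so T is a hitting set of size 2.
The blocks S3, S5 are pairwise disjoint, so any hitting set needs a separate element for each — at least 2. Hence 2 is optimal.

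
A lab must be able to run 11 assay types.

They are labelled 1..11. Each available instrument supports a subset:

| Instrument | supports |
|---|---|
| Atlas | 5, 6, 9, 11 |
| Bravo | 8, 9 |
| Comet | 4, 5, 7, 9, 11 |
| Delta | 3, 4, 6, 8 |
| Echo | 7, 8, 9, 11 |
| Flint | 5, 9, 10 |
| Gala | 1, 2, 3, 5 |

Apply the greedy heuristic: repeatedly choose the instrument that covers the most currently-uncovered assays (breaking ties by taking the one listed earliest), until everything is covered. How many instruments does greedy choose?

4

Greedy: pick Comet (covers 5 new) → pick Delta (covers 3 new) → pick Gala (covers 2 new) → pick Flint (covers 1 new). Total picks: 4.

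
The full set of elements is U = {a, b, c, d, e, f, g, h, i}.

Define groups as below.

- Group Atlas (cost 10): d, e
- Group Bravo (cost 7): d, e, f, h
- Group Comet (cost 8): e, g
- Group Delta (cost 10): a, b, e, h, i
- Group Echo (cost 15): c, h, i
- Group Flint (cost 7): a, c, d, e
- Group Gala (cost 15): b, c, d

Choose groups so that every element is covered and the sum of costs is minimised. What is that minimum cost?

Bravo, Comet, Delta, Flint together cover every element (Bravo ∪ Comet ∪ Delta ∪ Flint = {a, b, c, d, e, f, g, h, i}); total cost 7 + 8 + 10 + 7 = 32.
No covering selection has total cost below 32.

32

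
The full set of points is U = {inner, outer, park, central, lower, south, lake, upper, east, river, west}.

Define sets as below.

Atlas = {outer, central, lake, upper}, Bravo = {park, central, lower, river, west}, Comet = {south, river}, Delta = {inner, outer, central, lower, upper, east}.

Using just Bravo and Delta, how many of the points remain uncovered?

Union of Bravo, Delta = {inner, outer, park, central, lower, upper, east, river, west}.
Not covered: south, lake — 2 points.

2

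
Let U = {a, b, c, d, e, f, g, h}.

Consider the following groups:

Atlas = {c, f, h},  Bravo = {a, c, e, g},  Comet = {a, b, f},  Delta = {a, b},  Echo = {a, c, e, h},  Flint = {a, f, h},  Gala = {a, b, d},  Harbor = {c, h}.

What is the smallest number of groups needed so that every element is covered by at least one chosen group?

3

Bravo and Flint and Gala together: Bravo ∪ Flint ∪ Gala = {a, b, c, d, e, f, g, h} — every element is covered.
Only Gala contains d, so Gala is forced; the remaining 5 elements need at least 2 more groups (each remaining group adds at most 3) — so at least 3 groups are needed, and 3 is optimal.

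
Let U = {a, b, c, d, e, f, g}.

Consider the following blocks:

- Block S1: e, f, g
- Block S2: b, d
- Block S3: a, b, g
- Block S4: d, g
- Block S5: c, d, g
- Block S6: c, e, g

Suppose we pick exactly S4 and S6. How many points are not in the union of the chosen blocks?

3

Union of S4, S6 = {c, d, e, g}.
Not covered: a, b, f — 3 points.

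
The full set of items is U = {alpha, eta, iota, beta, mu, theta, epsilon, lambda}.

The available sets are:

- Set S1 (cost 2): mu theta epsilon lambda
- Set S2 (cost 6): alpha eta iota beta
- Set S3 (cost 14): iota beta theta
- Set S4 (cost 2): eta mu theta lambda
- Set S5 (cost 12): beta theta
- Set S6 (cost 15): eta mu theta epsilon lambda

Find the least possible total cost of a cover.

S1, S2 together cover every item (S1 ∪ S2 = {alpha, eta, iota, beta, mu, theta, epsilon, lambda}); total cost 2 + 6 = 8.
No covering selection has total cost below 8.

8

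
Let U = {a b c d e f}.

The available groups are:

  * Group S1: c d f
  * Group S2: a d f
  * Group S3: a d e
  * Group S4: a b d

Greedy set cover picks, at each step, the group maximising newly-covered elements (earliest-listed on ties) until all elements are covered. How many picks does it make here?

3

Greedy: pick S1 (covers 3 new) → pick S3 (covers 2 new) → pick S4 (covers 1 new). Total picks: 3.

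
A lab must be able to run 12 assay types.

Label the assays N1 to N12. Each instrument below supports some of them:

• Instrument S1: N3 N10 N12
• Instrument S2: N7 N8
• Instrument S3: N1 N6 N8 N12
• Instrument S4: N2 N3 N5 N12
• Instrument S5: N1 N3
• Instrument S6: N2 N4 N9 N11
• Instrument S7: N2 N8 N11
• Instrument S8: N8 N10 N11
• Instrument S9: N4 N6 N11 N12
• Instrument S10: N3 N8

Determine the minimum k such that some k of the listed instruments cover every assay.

5

S1 and S2 and S3 and S4 and S6 together: S1 ∪ S2 ∪ S3 ∪ S4 ∪ S6 = {N1, N2, N3, N4, N5, N6, N7, N8, N9, N10, N11, N12} — every assay is covered.
No 4 of the 10 instruments cover everything (all 210 combinations miss at least one assay), so 5 is optimal.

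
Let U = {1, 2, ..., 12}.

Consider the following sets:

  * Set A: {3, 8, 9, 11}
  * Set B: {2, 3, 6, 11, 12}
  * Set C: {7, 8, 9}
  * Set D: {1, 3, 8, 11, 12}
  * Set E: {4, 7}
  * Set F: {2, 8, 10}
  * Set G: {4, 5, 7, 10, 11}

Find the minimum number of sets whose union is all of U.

4

Take {A, B, D, G}. Their union is {1, 2, 3, 4, 5, 6, 7, 8, 9, 10, 11, 12}, which is all 12 elements.
No 3 of the 7 sets cover everything (all 35 combinations miss at least one element), so 4 is optimal.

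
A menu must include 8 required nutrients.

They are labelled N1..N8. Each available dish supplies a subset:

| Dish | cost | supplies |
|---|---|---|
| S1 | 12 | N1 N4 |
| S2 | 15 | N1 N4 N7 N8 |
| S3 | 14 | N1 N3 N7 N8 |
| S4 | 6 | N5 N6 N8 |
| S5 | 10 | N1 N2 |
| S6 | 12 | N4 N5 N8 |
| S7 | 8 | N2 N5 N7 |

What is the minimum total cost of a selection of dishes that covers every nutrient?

40

S3, S4, S6, S7 together cover every nutrient (S3 ∪ S4 ∪ S6 ∪ S7 = {N1, N2, N3, N4, N5, N6, N7, N8}); total cost 14 + 6 + 12 + 8 = 40.
No covering selection has total cost below 40.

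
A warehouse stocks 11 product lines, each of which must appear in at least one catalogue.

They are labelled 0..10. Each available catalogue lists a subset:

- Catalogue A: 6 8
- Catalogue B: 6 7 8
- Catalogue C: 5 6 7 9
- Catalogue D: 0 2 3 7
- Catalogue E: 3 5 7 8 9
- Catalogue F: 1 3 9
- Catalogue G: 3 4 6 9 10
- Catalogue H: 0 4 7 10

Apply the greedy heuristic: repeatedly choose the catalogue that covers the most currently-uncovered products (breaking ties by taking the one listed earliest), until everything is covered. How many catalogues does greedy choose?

Greedy: pick E (covers 5 new) → pick G (covers 3 new) → pick D (covers 2 new) → pick F (covers 1 new). Total picks: 4.

4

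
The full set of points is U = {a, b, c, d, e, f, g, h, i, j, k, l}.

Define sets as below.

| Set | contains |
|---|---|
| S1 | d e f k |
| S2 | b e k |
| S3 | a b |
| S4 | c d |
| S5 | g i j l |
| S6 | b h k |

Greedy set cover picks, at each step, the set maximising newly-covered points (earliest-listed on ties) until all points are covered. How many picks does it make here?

5

Greedy: pick S1 (covers 4 new) → pick S5 (covers 4 new) → pick S3 (covers 2 new) → pick S4 (covers 1 new) → pick S6 (covers 1 new). Total picks: 5.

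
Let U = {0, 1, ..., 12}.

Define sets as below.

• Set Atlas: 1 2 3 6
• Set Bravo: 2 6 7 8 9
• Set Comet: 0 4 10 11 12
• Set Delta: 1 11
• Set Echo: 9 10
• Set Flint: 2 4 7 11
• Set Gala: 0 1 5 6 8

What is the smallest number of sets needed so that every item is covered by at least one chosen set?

4

Take {Atlas, Bravo, Comet, Gala}. Their union is {0, 1, 2, 3, 4, 5, 6, 7, 8, 9, 10, 11, 12}, which is all 13 items.
No 3 of the 7 sets cover everything (all 35 combinations miss at least one item), so 4 is optimal.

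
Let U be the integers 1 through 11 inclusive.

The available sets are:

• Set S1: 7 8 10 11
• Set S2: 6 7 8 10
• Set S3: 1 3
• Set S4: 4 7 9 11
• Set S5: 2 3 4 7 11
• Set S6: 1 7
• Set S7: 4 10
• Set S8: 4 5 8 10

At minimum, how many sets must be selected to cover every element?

Take {S2, S4, S5, S6, S8}. Their union is {1, 2, 3, 4, 5, 6, 7, 8, 9, 10, 11}, which is all 11 elements.
No 4 of the 8 sets cover everything (all 70 combinations miss at least one element), so 5 is optimal.

5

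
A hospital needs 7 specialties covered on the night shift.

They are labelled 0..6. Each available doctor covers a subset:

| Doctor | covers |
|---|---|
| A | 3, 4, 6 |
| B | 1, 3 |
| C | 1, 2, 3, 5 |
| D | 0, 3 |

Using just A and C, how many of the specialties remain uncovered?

1

Union of A, C = {1, 2, 3, 4, 5, 6}.
Not covered: 0 — 1 specialty.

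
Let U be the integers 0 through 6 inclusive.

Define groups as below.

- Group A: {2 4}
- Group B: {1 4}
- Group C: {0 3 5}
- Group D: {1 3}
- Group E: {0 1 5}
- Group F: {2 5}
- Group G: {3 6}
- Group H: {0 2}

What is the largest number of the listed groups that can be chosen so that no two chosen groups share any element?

A, E, G are pairwise disjoint (A={2,4}; E={0,1,5}; G={3,6}).
Every remaining group overlaps one of these, and no 4 of the listed groups are pairwise disjoint, so 3 is the maximum.

3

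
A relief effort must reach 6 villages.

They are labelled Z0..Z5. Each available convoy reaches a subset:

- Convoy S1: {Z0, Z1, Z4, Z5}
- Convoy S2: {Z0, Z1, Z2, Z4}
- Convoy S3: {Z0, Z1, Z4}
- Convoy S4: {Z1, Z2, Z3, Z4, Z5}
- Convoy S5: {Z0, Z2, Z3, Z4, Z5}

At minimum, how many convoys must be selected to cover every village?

2

Take {S1, S4}. Their union is {Z0, Z1, Z2, Z3, Z4, Z5}, which is all 6 villages.
No single convoy has all 6 villages (the largest, S4, has 5), so 2 is optimal.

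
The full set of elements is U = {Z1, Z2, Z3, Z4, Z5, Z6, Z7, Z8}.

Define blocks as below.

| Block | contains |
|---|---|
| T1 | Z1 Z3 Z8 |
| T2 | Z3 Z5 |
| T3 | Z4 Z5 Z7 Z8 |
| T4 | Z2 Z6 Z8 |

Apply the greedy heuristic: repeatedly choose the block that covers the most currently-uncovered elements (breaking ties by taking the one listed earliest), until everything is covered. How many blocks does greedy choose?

3

Greedy: pick T3 (covers 4 new) → pick T1 (covers 2 new) → pick T4 (covers 2 new). Total picks: 3.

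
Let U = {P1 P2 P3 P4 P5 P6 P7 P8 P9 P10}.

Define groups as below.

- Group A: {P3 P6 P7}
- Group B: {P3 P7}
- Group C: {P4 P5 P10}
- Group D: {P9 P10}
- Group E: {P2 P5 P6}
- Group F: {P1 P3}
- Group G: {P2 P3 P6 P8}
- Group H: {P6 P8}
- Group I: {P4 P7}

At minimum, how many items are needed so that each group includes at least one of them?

4

Take T = {P3, P4, P6, P9}. Each listed group contains at least one of these, so T is a hitting set of size 4.
The groups D, F, H, I are pairwise disjoint, so any hitting set needs a separate item for each — at least 4. Hence 4 is optimal.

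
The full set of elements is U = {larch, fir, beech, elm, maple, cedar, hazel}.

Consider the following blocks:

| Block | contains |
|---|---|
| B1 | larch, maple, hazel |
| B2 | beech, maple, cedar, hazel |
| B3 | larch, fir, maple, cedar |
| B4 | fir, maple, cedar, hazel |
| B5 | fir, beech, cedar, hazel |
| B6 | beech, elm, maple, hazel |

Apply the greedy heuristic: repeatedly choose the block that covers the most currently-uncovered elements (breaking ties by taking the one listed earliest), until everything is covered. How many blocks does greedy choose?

Greedy: pick B2 (covers 4 new) → pick B3 (covers 2 new) → pick B6 (covers 1 new). Total picks: 3.
(The true minimum cover uses only 2 blocks, so greedy is not optimal here.)

3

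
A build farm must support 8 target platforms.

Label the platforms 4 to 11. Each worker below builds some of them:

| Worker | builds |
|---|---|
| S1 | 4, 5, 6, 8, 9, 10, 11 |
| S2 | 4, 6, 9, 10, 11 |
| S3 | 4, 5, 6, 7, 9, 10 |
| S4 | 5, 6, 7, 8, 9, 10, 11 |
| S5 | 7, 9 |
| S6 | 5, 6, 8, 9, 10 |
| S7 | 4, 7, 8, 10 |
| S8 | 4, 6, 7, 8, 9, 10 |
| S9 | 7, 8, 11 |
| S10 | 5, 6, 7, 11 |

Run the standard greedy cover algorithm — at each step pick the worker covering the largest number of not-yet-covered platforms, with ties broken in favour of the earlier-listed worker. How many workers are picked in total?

2

Greedy: pick S1 (covers 7 new) → pick S3 (covers 1 new). Total picks: 2.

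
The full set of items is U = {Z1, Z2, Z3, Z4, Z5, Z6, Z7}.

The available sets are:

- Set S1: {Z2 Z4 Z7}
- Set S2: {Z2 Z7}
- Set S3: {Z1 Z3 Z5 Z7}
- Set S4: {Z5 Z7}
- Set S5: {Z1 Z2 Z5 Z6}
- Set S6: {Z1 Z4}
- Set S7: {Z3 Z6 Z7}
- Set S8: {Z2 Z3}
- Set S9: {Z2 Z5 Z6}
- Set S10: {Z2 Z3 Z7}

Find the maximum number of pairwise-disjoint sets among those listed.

S4, S6, S8 are pairwise disjoint (S4={Z5,Z7}; S6={Z1,Z4}; S8={Z2,Z3}).
Every remaining set overlaps one of these, and no 4 of the listed sets are pairwise disjoint, so 3 is the maximum.

3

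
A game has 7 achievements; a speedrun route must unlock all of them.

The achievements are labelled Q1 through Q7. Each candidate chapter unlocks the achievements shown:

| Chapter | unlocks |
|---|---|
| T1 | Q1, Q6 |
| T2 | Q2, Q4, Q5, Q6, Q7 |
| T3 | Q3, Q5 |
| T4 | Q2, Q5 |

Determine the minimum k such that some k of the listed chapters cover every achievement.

Take {T1, T2, T3}. Their union is {Q1, Q2, Q3, Q4, Q5, Q6, Q7}, which is all 7 achievements.
Only T1 contains Q1, so T1 is forced; the remaining 5 achievements need at least 2 more chapters (each remaining chapter adds at most 4) — so at least 3 chapters are needed, and 3 is optimal.

3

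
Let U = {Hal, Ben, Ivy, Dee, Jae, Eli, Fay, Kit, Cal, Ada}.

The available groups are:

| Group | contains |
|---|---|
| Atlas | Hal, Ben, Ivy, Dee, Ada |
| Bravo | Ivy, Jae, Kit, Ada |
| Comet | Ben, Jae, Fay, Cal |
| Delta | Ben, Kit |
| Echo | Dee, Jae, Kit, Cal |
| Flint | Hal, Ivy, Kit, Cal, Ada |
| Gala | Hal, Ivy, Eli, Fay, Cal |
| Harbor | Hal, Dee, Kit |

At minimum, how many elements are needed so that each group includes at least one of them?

3

Take H = {Hal, Kit, Cal}. Each listed group contains at least one of these, so H is a hitting set of size 3.
No choice of 2 elements meets every group, so 3 is the minimum.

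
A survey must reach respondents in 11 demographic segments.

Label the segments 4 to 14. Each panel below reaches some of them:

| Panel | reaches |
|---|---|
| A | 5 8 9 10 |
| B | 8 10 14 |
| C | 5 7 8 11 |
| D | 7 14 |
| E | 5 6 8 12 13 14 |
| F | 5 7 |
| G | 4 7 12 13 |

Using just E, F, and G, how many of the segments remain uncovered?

3

Union of E, F, G = {4, 5, 6, 7, 8, 12, 13, 14}.
Not covered: 9, 10, 11 — 3 segments.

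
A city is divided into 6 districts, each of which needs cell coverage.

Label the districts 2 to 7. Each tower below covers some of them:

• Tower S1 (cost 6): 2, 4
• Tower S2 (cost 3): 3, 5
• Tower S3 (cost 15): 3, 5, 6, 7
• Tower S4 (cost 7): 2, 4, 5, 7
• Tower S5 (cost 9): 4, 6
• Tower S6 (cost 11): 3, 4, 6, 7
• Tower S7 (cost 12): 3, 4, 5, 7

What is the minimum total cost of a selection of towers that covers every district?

18

S4, S6 together cover every district (S4 ∪ S6 = {2, 3, 4, 5, 6, 7}); total cost 7 + 11 = 18.
The greedy pick S2, S4, S5 costs 19; no covering selection beats 18.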